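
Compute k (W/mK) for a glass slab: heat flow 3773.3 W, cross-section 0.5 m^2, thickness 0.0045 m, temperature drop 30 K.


Fourier's law rearranged: k = Q * t / (A * dT)
  Numerator = 3773.3 * 0.0045 = 16.97985
  Denominator = 0.5 * 30 = 15.0
  k = 16.97985 / 15.0 = 1.132 W/mK

1.132 W/mK


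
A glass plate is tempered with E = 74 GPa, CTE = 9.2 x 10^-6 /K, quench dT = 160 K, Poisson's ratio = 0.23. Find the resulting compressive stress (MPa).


Tempering stress: sigma = E * alpha * dT / (1 - nu)
  E (MPa) = 74 * 1000 = 74000
  Numerator = 74000 * (9.2 x 10^-6) * 160 = 108.928
  Denominator = 1 - 0.23 = 0.77
  sigma = 108.928 / 0.77 = 141.5 MPa

141.5 MPa


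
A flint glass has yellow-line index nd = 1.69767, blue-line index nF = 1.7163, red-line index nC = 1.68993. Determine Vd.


Abbe number formula: Vd = (nd - 1) / (nF - nC)
  nd - 1 = 1.69767 - 1 = 0.69767
  nF - nC = 1.7163 - 1.68993 = 0.02637
  Vd = 0.69767 / 0.02637 = 26.46

26.46


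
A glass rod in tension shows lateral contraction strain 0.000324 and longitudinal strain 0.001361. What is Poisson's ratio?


Poisson's ratio: nu = lateral strain / axial strain
  nu = 0.000324 / 0.001361 = 0.2381

0.2381


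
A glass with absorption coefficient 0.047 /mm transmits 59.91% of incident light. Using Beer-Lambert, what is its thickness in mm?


Rearrange T = exp(-alpha * thickness):
  thickness = -ln(T) / alpha
  T = 59.91/100 = 0.5991
  ln(T) = -0.51233
  -ln(T) = 0.51233
  thickness = 0.51233 / 0.047 = 10.9 mm

10.9 mm


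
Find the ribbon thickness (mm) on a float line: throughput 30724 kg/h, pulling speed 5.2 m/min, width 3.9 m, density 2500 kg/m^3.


Ribbon cross-section from mass balance:
  Volume rate = throughput / density = 30724 / 2500 = 12.2896 m^3/h
  thickness = volume rate / (speed * 60 * width), i.e.
  thickness = throughput / (60 * speed * width * density) * 1000
  thickness = 30724 / (60 * 5.2 * 3.9 * 2500) * 1000 = 10.1 mm

10.1 mm


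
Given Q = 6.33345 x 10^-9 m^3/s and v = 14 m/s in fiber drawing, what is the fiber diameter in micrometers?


Cross-sectional area from continuity:
  A = Q / v = 6.33345 x 10^-9 / 14 = 4.523893 x 10^-10 m^2
Diameter from circular cross-section:
  d = sqrt(4A / pi) * 10^6 (m -> um)
  d = sqrt(4 * 4.523893 x 10^-10 / pi) * 10^6 = 24.0 um

24.0 um


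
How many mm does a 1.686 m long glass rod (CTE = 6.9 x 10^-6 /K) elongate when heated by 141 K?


Thermal expansion formula: dL = alpha * L0 * dT
  dL = (6.9 x 10^-6) * 1.686 * 141 = 0.00164031 m
Convert to mm: 0.00164031 * 1000 = 1.6403 mm

1.6403 mm


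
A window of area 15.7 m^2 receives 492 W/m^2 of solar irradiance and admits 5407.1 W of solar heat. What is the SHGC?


Rearrange Q = Area * SHGC * Irradiance:
  SHGC = Q / (Area * Irradiance)
  SHGC = 5407.1 / (15.7 * 492) = 0.7

0.7


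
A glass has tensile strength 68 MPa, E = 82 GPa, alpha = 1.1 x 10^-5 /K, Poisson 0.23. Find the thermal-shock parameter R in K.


Thermal shock resistance: R = sigma * (1 - nu) / (E * alpha)
  Numerator = 68 * (1 - 0.23) = 52.36
  Denominator = 82 * 1000 * (1.1 x 10^-5) = 0.902
  R = 52.36 / 0.902 = 58.0 K

58.0 K


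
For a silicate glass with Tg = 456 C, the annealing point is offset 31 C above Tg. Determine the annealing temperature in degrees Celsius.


The annealing temperature is Tg plus the offset:
  T_anneal = 456 + 31 = 487 C

487 C


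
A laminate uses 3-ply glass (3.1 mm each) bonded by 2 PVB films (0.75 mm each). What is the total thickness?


Total thickness = glass contribution + PVB contribution
  Glass: 3 * 3.1 = 9.3 mm
  PVB: 2 * 0.75 = 1.5 mm
  Total = 9.3 + 1.5 = 10.8 mm

10.8 mm


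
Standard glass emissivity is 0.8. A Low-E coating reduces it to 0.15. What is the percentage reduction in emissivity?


Percentage reduction = (1 - coated/uncoated) * 100
  Ratio = 0.15 / 0.8 = 0.1875
  Reduction = (1 - 0.1875) * 100 = 81.2%

81.2%


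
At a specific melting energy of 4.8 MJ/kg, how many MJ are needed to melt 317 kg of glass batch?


Total energy = mass * specific energy
  E = 317 * 4.8 = 1521.6 MJ

1521.6 MJ


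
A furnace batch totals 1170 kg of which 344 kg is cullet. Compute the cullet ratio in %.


Cullet ratio = (cullet mass / total batch mass) * 100
  Ratio = 344 / 1170 * 100 = 29.4%

29.4%


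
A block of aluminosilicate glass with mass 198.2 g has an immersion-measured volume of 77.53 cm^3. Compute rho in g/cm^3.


Use the definition of density:
  rho = mass / volume
  rho = 198.2 / 77.53 = 2.556 g/cm^3

2.556 g/cm^3


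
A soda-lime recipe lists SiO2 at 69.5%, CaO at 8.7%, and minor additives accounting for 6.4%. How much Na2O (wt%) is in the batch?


Pieces sum to 100%:
  Na2O = 100 - (SiO2 + CaO + others)
  Na2O = 100 - (69.5 + 8.7 + 6.4) = 15.4%

15.4%


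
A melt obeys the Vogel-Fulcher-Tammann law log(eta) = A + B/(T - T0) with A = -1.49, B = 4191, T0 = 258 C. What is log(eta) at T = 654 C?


VFT equation: log(eta) = A + B / (T - T0)
  T - T0 = 654 - 258 = 396
  B / (T - T0) = 4191 / 396 = 10.583
  log(eta) = -1.49 + 10.583 = 9.093

9.093


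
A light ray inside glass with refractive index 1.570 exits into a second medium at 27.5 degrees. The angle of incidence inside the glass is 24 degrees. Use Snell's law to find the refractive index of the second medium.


Apply Snell's law: n1 * sin(theta1) = n2 * sin(theta2)
  n2 = n1 * sin(theta1) / sin(theta2)
  sin(24) = 0.406737
  sin(27.5) = 0.461749
  n2 = 1.570 * 0.406737 / 0.461749 = 1.383

1.383


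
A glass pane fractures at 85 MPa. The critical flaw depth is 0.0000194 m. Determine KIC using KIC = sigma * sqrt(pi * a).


Fracture toughness: KIC = sigma * sqrt(pi * a)
  pi * a = pi * 0.0000194 = 0.000060947
  sqrt(pi * a) = 0.007807
  KIC = 85 * 0.007807 = 0.664 MPa*sqrt(m)

0.664 MPa*sqrt(m)


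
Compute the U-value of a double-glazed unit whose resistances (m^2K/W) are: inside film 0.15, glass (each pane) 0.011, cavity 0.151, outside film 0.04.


Total thermal resistance (series):
  R_total = R_in + R_glass + R_air + R_glass + R_out
  R_total = 0.15 + 0.011 + 0.151 + 0.011 + 0.04 = 0.363 m^2K/W
U-value = 1 / R_total = 1 / 0.363 = 2.755 W/m^2K

2.755 W/m^2K


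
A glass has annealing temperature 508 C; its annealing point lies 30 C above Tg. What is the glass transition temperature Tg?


Rearrange T_anneal = Tg + offset for Tg:
  Tg = T_anneal - offset = 508 - 30 = 478 C

478 C


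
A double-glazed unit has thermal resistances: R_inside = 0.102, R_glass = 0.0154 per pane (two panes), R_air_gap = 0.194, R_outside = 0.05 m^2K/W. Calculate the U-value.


Total thermal resistance (series):
  R_total = R_in + R_glass + R_air + R_glass + R_out
  R_total = 0.102 + 0.0154 + 0.194 + 0.0154 + 0.05 = 0.3768 m^2K/W
U-value = 1 / R_total = 1 / 0.3768 = 2.654 W/m^2K

2.654 W/m^2K


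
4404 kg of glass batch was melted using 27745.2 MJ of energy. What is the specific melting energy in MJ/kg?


Rearrange E = m * s for s:
  s = E / m
  s = 27745.2 / 4404 = 6.3 MJ/kg

6.3 MJ/kg


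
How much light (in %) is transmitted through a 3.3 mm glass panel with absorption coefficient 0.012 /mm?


Beer-Lambert law: T = exp(-alpha * thickness)
  exponent = -0.012 * 3.3 = -0.0396
  T = exp(-0.0396) = 0.9612
  Percentage = 0.9612 * 100 = 96.12%

96.12%


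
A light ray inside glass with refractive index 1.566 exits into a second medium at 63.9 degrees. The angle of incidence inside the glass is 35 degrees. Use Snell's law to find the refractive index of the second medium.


Apply Snell's law: n1 * sin(theta1) = n2 * sin(theta2)
  n2 = n1 * sin(theta1) / sin(theta2)
  sin(35) = 0.573576
  sin(63.9) = 0.898028
  n2 = 1.566 * 0.573576 / 0.898028 = 1.0002

1.0002


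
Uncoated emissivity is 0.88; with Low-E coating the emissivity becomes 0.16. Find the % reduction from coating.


Percentage reduction = (1 - coated/uncoated) * 100
  Ratio = 0.16 / 0.88 = 0.1818
  Reduction = (1 - 0.1818) * 100 = 81.8%

81.8%


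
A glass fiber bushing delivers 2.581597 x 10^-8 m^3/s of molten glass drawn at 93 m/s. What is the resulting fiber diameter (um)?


Cross-sectional area from continuity:
  A = Q / v = 2.581597 x 10^-8 / 93 = 2.775911 x 10^-10 m^2
Diameter from circular cross-section:
  d = sqrt(4A / pi) * 10^6 (m -> um)
  d = sqrt(4 * 2.775911 x 10^-10 / pi) * 10^6 = 18.8 um

18.8 um


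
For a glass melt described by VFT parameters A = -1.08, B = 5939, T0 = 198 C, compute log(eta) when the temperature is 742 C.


VFT equation: log(eta) = A + B / (T - T0)
  T - T0 = 742 - 198 = 544
  B / (T - T0) = 5939 / 544 = 10.917
  log(eta) = -1.08 + 10.917 = 9.837

9.837


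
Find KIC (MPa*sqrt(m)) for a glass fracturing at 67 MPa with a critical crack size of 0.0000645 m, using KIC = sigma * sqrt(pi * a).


Fracture toughness: KIC = sigma * sqrt(pi * a)
  pi * a = pi * 0.0000645 = 0.000202633
  sqrt(pi * a) = 0.014235
  KIC = 67 * 0.014235 = 0.954 MPa*sqrt(m)

0.954 MPa*sqrt(m)


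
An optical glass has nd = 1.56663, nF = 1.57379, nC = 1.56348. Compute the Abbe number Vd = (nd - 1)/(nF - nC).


Abbe number formula: Vd = (nd - 1) / (nF - nC)
  nd - 1 = 1.56663 - 1 = 0.56663
  nF - nC = 1.57379 - 1.56348 = 0.01031
  Vd = 0.56663 / 0.01031 = 54.96

54.96


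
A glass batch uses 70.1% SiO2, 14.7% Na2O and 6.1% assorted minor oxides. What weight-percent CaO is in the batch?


Pieces sum to 100%:
  CaO = 100 - (SiO2 + Na2O + others)
  CaO = 100 - (70.1 + 14.7 + 6.1) = 9.1%

9.1%


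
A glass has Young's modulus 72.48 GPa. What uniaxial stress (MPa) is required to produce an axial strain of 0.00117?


Rearrange E = sigma / epsilon:
  sigma = E * epsilon
  E (MPa) = 72.48 * 1000 = 72480
  sigma = 72480 * 0.00117 = 84.8 MPa

84.8 MPa


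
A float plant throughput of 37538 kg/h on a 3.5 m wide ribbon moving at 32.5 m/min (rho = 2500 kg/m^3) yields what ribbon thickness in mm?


Ribbon cross-section from mass balance:
  Volume rate = throughput / density = 37538 / 2500 = 15.0152 m^3/h
  thickness = volume rate / (speed * 60 * width), i.e.
  thickness = throughput / (60 * speed * width * density) * 1000
  thickness = 37538 / (60 * 32.5 * 3.5 * 2500) * 1000 = 2.2 mm

2.2 mm


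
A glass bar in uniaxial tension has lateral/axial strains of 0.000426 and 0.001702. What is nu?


Poisson's ratio: nu = lateral strain / axial strain
  nu = 0.000426 / 0.001702 = 0.2503

0.2503


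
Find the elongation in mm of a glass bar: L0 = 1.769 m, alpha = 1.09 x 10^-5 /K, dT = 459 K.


Thermal expansion formula: dL = alpha * L0 * dT
  dL = (1.09 x 10^-5) * 1.769 * 459 = 0.00885048 m
Convert to mm: 0.00885048 * 1000 = 8.8505 mm

8.8505 mm


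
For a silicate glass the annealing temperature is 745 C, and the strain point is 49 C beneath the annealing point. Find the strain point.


Strain point = annealing point - difference:
  T_strain = 745 - 49 = 696 C

696 C


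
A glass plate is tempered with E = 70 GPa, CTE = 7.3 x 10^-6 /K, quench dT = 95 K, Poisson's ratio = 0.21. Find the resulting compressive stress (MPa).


Tempering stress: sigma = E * alpha * dT / (1 - nu)
  E (MPa) = 70 * 1000 = 70000
  Numerator = 70000 * (7.3 x 10^-6) * 95 = 48.545
  Denominator = 1 - 0.21 = 0.79
  sigma = 48.545 / 0.79 = 61.4 MPa

61.4 MPa


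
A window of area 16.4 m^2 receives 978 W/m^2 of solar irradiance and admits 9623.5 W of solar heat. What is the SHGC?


Rearrange Q = Area * SHGC * Irradiance:
  SHGC = Q / (Area * Irradiance)
  SHGC = 9623.5 / (16.4 * 978) = 0.6

0.6


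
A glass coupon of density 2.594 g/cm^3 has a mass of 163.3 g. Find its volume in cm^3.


Rearrange rho = m / V:
  V = m / rho
  V = 163.3 / 2.594 = 62.953 cm^3

62.953 cm^3


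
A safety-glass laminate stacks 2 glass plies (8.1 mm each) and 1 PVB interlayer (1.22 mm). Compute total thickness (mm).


Total thickness = glass contribution + PVB contribution
  Glass: 2 * 8.1 = 16.2 mm
  PVB: 1 * 1.22 = 1.22 mm
  Total = 16.2 + 1.22 = 17.42 mm

17.42 mm


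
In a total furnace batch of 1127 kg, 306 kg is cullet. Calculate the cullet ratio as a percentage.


Cullet ratio = (cullet mass / total batch mass) * 100
  Ratio = 306 / 1127 * 100 = 27.15%

27.15%


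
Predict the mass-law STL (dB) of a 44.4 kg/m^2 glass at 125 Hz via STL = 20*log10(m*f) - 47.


Mass law: STL = 20 * log10(m * f) - 47
  m * f = 44.4 * 125 = 5550
  log10(5550) = 3.74429
  STL = 20 * 3.74429 - 47 = 74.8858 - 47 = 27.9 dB

27.9 dB


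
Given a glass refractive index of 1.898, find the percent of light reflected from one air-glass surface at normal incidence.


Fresnel reflectance at normal incidence:
  R = ((n - 1)/(n + 1))^2
  (n - 1)/(n + 1) = (1.898 - 1)/(1.898 + 1) = 0.309869
  R = 0.309869^2 = 0.0960188
  R(%) = 0.0960188 * 100 = 9.602%

9.602%


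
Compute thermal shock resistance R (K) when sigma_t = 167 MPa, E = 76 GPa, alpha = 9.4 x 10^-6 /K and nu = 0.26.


Thermal shock resistance: R = sigma * (1 - nu) / (E * alpha)
  Numerator = 167 * (1 - 0.26) = 123.58
  Denominator = 76 * 1000 * (9.4 x 10^-6) = 0.7144
  R = 123.58 / 0.7144 = 173.0 K

173.0 K


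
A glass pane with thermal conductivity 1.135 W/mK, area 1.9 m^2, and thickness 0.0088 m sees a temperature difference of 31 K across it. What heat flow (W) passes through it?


Fourier's law: Q = k * A * dT / t
  Q = 1.135 * 1.9 * 31 / 0.0088
  Q = 66.8515 / 0.0088 = 7596.8 W

7596.8 W


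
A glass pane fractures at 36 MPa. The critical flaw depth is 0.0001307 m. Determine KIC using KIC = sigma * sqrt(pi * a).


Fracture toughness: KIC = sigma * sqrt(pi * a)
  pi * a = pi * 0.0001307 = 0.000410606
  sqrt(pi * a) = 0.020263
  KIC = 36 * 0.020263 = 0.729 MPa*sqrt(m)

0.729 MPa*sqrt(m)


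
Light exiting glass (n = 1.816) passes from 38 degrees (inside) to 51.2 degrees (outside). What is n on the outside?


Apply Snell's law: n1 * sin(theta1) = n2 * sin(theta2)
  n2 = n1 * sin(theta1) / sin(theta2)
  sin(38) = 0.615661
  sin(51.2) = 0.779338
  n2 = 1.816 * 0.615661 / 0.779338 = 1.4346

1.4346


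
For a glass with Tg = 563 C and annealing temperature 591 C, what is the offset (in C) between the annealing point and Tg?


Offset = T_anneal - Tg:
  offset = 591 - 563 = 28 C

28 C


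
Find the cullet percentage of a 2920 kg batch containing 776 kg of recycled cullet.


Cullet ratio = (cullet mass / total batch mass) * 100
  Ratio = 776 / 2920 * 100 = 26.58%

26.58%


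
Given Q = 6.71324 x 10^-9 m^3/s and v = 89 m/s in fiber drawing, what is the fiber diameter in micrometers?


Cross-sectional area from continuity:
  A = Q / v = 6.71324 x 10^-9 / 89 = 7.542966 x 10^-11 m^2
Diameter from circular cross-section:
  d = sqrt(4A / pi) * 10^6 (m -> um)
  d = sqrt(4 * 7.542966 x 10^-11 / pi) * 10^6 = 9.8 um

9.8 um


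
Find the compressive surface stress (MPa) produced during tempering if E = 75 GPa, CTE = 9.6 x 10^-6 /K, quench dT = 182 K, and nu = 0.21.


Tempering stress: sigma = E * alpha * dT / (1 - nu)
  E (MPa) = 75 * 1000 = 75000
  Numerator = 75000 * (9.6 x 10^-6) * 182 = 131.04
  Denominator = 1 - 0.21 = 0.79
  sigma = 131.04 / 0.79 = 165.9 MPa

165.9 MPa


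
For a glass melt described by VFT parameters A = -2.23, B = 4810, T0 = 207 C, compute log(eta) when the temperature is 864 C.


VFT equation: log(eta) = A + B / (T - T0)
  T - T0 = 864 - 207 = 657
  B / (T - T0) = 4810 / 657 = 7.321
  log(eta) = -2.23 + 7.321 = 5.091

5.091


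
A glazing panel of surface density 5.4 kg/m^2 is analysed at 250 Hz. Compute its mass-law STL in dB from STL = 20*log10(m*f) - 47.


Mass law: STL = 20 * log10(m * f) - 47
  m * f = 5.4 * 250 = 1350
  log10(1350) = 3.13033
  STL = 20 * 3.13033 - 47 = 62.6066 - 47 = 15.6 dB

15.6 dB


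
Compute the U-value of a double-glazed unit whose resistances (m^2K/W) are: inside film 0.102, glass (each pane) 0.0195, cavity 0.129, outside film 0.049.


Total thermal resistance (series):
  R_total = R_in + R_glass + R_air + R_glass + R_out
  R_total = 0.102 + 0.0195 + 0.129 + 0.0195 + 0.049 = 0.319 m^2K/W
U-value = 1 / R_total = 1 / 0.319 = 3.135 W/m^2K

3.135 W/m^2K


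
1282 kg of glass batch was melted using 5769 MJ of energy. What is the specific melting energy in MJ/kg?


Rearrange E = m * s for s:
  s = E / m
  s = 5769 / 1282 = 4.5 MJ/kg

4.5 MJ/kg


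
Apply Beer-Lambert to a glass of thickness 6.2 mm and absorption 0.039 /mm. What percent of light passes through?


Beer-Lambert law: T = exp(-alpha * thickness)
  exponent = -0.039 * 6.2 = -0.2418
  T = exp(-0.2418) = 0.7852
  Percentage = 0.7852 * 100 = 78.52%

78.52%


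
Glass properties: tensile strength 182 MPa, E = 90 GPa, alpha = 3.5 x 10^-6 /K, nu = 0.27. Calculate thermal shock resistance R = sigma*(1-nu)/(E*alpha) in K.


Thermal shock resistance: R = sigma * (1 - nu) / (E * alpha)
  Numerator = 182 * (1 - 0.27) = 132.86
  Denominator = 90 * 1000 * (3.5 x 10^-6) = 0.315
  R = 132.86 / 0.315 = 421.8 K

421.8 K


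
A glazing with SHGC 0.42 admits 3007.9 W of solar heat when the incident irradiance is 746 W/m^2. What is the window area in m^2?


Rearrange Q = Area * SHGC * Irradiance:
  Area = Q / (SHGC * Irradiance)
  Area = 3007.9 / (0.42 * 746) = 9.6 m^2

9.6 m^2


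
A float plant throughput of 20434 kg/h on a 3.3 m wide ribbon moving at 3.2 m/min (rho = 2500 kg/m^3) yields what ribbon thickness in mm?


Ribbon cross-section from mass balance:
  Volume rate = throughput / density = 20434 / 2500 = 8.1736 m^3/h
  thickness = volume rate / (speed * 60 * width), i.e.
  thickness = throughput / (60 * speed * width * density) * 1000
  thickness = 20434 / (60 * 3.2 * 3.3 * 2500) * 1000 = 12.9 mm

12.9 mm


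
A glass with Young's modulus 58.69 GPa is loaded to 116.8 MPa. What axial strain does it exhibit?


Rearrange E = sigma / epsilon:
  epsilon = sigma / E
  E (MPa) = 58.69 * 1000 = 58690
  epsilon = 116.8 / 58690 = 0.00199

0.00199


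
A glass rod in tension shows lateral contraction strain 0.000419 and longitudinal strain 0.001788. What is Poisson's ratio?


Poisson's ratio: nu = lateral strain / axial strain
  nu = 0.000419 / 0.001788 = 0.2343

0.2343


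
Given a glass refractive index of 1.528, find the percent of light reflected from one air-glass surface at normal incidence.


Fresnel reflectance at normal incidence:
  R = ((n - 1)/(n + 1))^2
  (n - 1)/(n + 1) = (1.528 - 1)/(1.528 + 1) = 0.208861
  R = 0.208861^2 = 0.0436229
  R(%) = 0.0436229 * 100 = 4.362%

4.362%


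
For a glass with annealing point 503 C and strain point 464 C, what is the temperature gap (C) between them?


Gap = T_anneal - T_strain:
  gap = 503 - 464 = 39 C

39 C


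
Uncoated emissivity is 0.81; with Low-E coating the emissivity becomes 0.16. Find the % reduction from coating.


Percentage reduction = (1 - coated/uncoated) * 100
  Ratio = 0.16 / 0.81 = 0.1975
  Reduction = (1 - 0.1975) * 100 = 80.2%

80.2%


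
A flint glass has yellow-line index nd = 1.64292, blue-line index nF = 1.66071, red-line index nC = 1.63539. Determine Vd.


Abbe number formula: Vd = (nd - 1) / (nF - nC)
  nd - 1 = 1.64292 - 1 = 0.64292
  nF - nC = 1.66071 - 1.63539 = 0.02532
  Vd = 0.64292 / 0.02532 = 25.39

25.39


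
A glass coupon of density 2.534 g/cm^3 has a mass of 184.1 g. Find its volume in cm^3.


Rearrange rho = m / V:
  V = m / rho
  V = 184.1 / 2.534 = 72.652 cm^3

72.652 cm^3


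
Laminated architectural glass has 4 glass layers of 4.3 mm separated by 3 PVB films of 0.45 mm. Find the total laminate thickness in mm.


Total thickness = glass contribution + PVB contribution
  Glass: 4 * 4.3 = 17.2 mm
  PVB: 3 * 0.45 = 1.35 mm
  Total = 17.2 + 1.35 = 18.55 mm

18.55 mm


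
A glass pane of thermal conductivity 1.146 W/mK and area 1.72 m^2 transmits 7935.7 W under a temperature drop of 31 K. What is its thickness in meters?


Fourier's law: t = k * A * dT / Q
  t = 1.146 * 1.72 * 31 / 7935.7
  t = 61.10472 / 7935.7 = 0.0077 m

0.0077 m


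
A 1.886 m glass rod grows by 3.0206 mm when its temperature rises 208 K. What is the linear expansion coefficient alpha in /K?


Rearrange dL = alpha * L0 * dT for alpha:
  alpha = dL / (L0 * dT)
  alpha = (3.0206 / 1000) / (1.886 * 208) = 0.0000077 /K = 7.7 x 10^-6 /K

7.7 x 10^-6 /K


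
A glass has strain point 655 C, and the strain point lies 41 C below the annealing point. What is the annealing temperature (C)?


T_anneal = T_strain + gap:
  T_anneal = 655 + 41 = 696 C

696 C


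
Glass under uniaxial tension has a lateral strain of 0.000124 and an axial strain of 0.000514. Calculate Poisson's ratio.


Poisson's ratio: nu = lateral strain / axial strain
  nu = 0.000124 / 0.000514 = 0.2412

0.2412


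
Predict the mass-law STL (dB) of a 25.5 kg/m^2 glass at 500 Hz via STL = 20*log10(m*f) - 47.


Mass law: STL = 20 * log10(m * f) - 47
  m * f = 25.5 * 500 = 12750
  log10(12750) = 4.10551
  STL = 20 * 4.10551 - 47 = 82.1102 - 47 = 35.1 dB

35.1 dB


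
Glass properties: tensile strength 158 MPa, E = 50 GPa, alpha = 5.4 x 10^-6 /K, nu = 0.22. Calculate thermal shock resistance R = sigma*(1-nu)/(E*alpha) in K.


Thermal shock resistance: R = sigma * (1 - nu) / (E * alpha)
  Numerator = 158 * (1 - 0.22) = 123.24
  Denominator = 50 * 1000 * (5.4 x 10^-6) = 0.27
  R = 123.24 / 0.27 = 456.4 K

456.4 K


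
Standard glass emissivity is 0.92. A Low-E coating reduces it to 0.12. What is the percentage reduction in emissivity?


Percentage reduction = (1 - coated/uncoated) * 100
  Ratio = 0.12 / 0.92 = 0.1304
  Reduction = (1 - 0.1304) * 100 = 87.0%

87.0%


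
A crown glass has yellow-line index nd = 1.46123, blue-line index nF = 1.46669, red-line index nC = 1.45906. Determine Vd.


Abbe number formula: Vd = (nd - 1) / (nF - nC)
  nd - 1 = 1.46123 - 1 = 0.46123
  nF - nC = 1.46669 - 1.45906 = 0.00763
  Vd = 0.46123 / 0.00763 = 60.45

60.45


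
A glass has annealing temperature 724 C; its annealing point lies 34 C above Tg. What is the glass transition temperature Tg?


Rearrange T_anneal = Tg + offset for Tg:
  Tg = T_anneal - offset = 724 - 34 = 690 C

690 C


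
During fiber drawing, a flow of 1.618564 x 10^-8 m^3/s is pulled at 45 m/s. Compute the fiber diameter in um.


Cross-sectional area from continuity:
  A = Q / v = 1.618564 x 10^-8 / 45 = 3.596809 x 10^-10 m^2
Diameter from circular cross-section:
  d = sqrt(4A / pi) * 10^6 (m -> um)
  d = sqrt(4 * 3.596809 x 10^-10 / pi) * 10^6 = 21.4 um

21.4 um


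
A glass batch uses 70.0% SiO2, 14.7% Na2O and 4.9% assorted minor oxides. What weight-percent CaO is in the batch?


Pieces sum to 100%:
  CaO = 100 - (SiO2 + Na2O + others)
  CaO = 100 - (70.0 + 14.7 + 4.9) = 10.4%

10.4%


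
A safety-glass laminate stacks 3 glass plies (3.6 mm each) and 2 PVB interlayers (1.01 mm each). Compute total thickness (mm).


Total thickness = glass contribution + PVB contribution
  Glass: 3 * 3.6 = 10.8 mm
  PVB: 2 * 1.01 = 2.02 mm
  Total = 10.8 + 2.02 = 12.82 mm

12.82 mm


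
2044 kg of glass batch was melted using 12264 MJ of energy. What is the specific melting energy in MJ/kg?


Rearrange E = m * s for s:
  s = E / m
  s = 12264 / 2044 = 6.0 MJ/kg

6.0 MJ/kg


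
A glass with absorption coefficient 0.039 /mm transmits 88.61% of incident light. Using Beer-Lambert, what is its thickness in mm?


Rearrange T = exp(-alpha * thickness):
  thickness = -ln(T) / alpha
  T = 88.61/100 = 0.8861
  ln(T) = -0.12093
  -ln(T) = 0.12093
  thickness = 0.12093 / 0.039 = 3.1 mm

3.1 mm


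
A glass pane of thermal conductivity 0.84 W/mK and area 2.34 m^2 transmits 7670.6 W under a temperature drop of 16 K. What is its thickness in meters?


Fourier's law: t = k * A * dT / Q
  t = 0.84 * 2.34 * 16 / 7670.6
  t = 31.4496 / 7670.6 = 0.0041 m

0.0041 m


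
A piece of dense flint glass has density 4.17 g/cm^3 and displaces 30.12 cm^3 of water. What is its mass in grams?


Rearrange rho = m / V:
  m = rho * V
  m = 4.17 * 30.12 = 125.6 g

125.6 g


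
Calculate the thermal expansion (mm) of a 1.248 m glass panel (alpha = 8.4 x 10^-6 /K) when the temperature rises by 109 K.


Thermal expansion formula: dL = alpha * L0 * dT
  dL = (8.4 x 10^-6) * 1.248 * 109 = 0.00114267 m
Convert to mm: 0.00114267 * 1000 = 1.1427 mm

1.1427 mm


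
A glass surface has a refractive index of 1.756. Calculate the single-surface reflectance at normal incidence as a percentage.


Fresnel reflectance at normal incidence:
  R = ((n - 1)/(n + 1))^2
  (n - 1)/(n + 1) = (1.756 - 1)/(1.756 + 1) = 0.274311
  R = 0.274311^2 = 0.0752465
  R(%) = 0.0752465 * 100 = 7.525%

7.525%


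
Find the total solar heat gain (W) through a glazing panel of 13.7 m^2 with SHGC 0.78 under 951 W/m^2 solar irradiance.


Solar heat gain: Q = Area * SHGC * Irradiance
  Q = 13.7 * 0.78 * 951 = 10162.4 W

10162.4 W


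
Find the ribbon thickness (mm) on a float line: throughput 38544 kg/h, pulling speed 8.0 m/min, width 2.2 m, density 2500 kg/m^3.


Ribbon cross-section from mass balance:
  Volume rate = throughput / density = 38544 / 2500 = 15.4176 m^3/h
  thickness = volume rate / (speed * 60 * width), i.e.
  thickness = throughput / (60 * speed * width * density) * 1000
  thickness = 38544 / (60 * 8.0 * 2.2 * 2500) * 1000 = 14.6 mm

14.6 mm


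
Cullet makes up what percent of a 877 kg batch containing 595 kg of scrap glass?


Cullet ratio = (cullet mass / total batch mass) * 100
  Ratio = 595 / 877 * 100 = 67.84%

67.84%


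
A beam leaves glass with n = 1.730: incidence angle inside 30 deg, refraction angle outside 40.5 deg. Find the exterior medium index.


Apply Snell's law: n1 * sin(theta1) = n2 * sin(theta2)
  n2 = n1 * sin(theta1) / sin(theta2)
  sin(30) = 0.5
  sin(40.5) = 0.649448
  n2 = 1.730 * 0.5 / 0.649448 = 1.3319

1.3319


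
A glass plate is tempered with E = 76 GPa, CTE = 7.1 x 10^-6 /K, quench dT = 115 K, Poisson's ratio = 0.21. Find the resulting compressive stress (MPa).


Tempering stress: sigma = E * alpha * dT / (1 - nu)
  E (MPa) = 76 * 1000 = 76000
  Numerator = 76000 * (7.1 x 10^-6) * 115 = 62.054
  Denominator = 1 - 0.21 = 0.79
  sigma = 62.054 / 0.79 = 78.5 MPa

78.5 MPa


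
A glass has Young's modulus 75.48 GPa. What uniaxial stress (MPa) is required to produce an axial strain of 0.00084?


Rearrange E = sigma / epsilon:
  sigma = E * epsilon
  E (MPa) = 75.48 * 1000 = 75480
  sigma = 75480 * 0.00084 = 63.4 MPa

63.4 MPa


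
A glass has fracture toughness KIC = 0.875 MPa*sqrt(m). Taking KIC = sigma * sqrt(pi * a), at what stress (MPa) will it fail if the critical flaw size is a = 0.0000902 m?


Rearrange KIC = sigma * sqrt(pi * a):
  sigma = KIC / sqrt(pi * a)
  sqrt(pi * 0.0000902) = 0.016834
  sigma = 0.875 / 0.016834 = 51.98 MPa

51.98 MPa


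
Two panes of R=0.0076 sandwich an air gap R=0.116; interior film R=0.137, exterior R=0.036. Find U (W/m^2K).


Total thermal resistance (series):
  R_total = R_in + R_glass + R_air + R_glass + R_out
  R_total = 0.137 + 0.0076 + 0.116 + 0.0076 + 0.036 = 0.3042 m^2K/W
U-value = 1 / R_total = 1 / 0.3042 = 3.287 W/m^2K

3.287 W/m^2K


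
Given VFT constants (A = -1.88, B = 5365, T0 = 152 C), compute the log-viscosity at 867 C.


VFT equation: log(eta) = A + B / (T - T0)
  T - T0 = 867 - 152 = 715
  B / (T - T0) = 5365 / 715 = 7.503
  log(eta) = -1.88 + 7.503 = 5.623

5.623


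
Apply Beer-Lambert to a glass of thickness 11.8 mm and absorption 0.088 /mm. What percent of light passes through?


Beer-Lambert law: T = exp(-alpha * thickness)
  exponent = -0.088 * 11.8 = -1.0384
  T = exp(-1.0384) = 0.354
  Percentage = 0.354 * 100 = 35.4%

35.4%


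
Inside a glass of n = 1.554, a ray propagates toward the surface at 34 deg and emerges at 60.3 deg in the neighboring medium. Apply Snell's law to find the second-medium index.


Apply Snell's law: n1 * sin(theta1) = n2 * sin(theta2)
  n2 = n1 * sin(theta1) / sin(theta2)
  sin(34) = 0.559193
  sin(60.3) = 0.868632
  n2 = 1.554 * 0.559193 / 0.868632 = 1.0004

1.0004


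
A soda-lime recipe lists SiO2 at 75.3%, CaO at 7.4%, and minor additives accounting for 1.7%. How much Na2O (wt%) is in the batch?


Pieces sum to 100%:
  Na2O = 100 - (SiO2 + CaO + others)
  Na2O = 100 - (75.3 + 7.4 + 1.7) = 15.6%

15.6%


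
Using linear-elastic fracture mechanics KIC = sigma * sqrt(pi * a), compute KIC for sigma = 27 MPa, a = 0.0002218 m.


Fracture toughness: KIC = sigma * sqrt(pi * a)
  pi * a = pi * 0.0002218 = 0.000696805
  sqrt(pi * a) = 0.026397
  KIC = 27 * 0.026397 = 0.713 MPa*sqrt(m)

0.713 MPa*sqrt(m)


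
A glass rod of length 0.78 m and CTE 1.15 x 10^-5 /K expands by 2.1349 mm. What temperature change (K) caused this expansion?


Rearrange dL = alpha * L0 * dT for dT:
  dT = dL / (alpha * L0)
  dL (m) = 2.1349 / 1000 = 0.0021349
  dT = 0.0021349 / ((1.15 x 10^-5) * 0.78) = 238.0 K

238.0 K


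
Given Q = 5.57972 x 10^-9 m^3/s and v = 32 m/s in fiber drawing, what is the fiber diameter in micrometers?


Cross-sectional area from continuity:
  A = Q / v = 5.57972 x 10^-9 / 32 = 1.743663 x 10^-10 m^2
Diameter from circular cross-section:
  d = sqrt(4A / pi) * 10^6 (m -> um)
  d = sqrt(4 * 1.743663 x 10^-10 / pi) * 10^6 = 14.9 um

14.9 um


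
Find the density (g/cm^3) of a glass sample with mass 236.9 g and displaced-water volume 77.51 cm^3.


Use the definition of density:
  rho = mass / volume
  rho = 236.9 / 77.51 = 3.056 g/cm^3

3.056 g/cm^3


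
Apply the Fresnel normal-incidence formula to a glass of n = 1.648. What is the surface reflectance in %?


Fresnel reflectance at normal incidence:
  R = ((n - 1)/(n + 1))^2
  (n - 1)/(n + 1) = (1.648 - 1)/(1.648 + 1) = 0.244713
  R = 0.244713^2 = 0.0598845
  R(%) = 0.0598845 * 100 = 5.988%

5.988%


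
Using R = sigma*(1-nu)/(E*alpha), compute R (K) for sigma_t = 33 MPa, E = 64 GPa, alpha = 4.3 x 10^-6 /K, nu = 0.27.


Thermal shock resistance: R = sigma * (1 - nu) / (E * alpha)
  Numerator = 33 * (1 - 0.27) = 24.09
  Denominator = 64 * 1000 * (4.3 x 10^-6) = 0.2752
  R = 24.09 / 0.2752 = 87.5 K

87.5 K


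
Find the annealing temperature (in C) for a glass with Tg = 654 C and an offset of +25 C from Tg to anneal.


The annealing temperature is Tg plus the offset:
  T_anneal = 654 + 25 = 679 C

679 C


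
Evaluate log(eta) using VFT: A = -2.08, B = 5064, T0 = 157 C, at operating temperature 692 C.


VFT equation: log(eta) = A + B / (T - T0)
  T - T0 = 692 - 157 = 535
  B / (T - T0) = 5064 / 535 = 9.465
  log(eta) = -2.08 + 9.465 = 7.385

7.385


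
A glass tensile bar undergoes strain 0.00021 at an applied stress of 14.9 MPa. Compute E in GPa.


Young's modulus: E = stress / strain
  E = 14.9 MPa / 0.00021 = 70952.38 MPa
Convert to GPa: 70952.38 / 1000 = 70.95 GPa

70.95 GPa


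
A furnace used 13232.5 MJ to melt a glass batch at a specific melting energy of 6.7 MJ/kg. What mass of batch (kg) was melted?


Rearrange E = m * s for m:
  m = E / s
  m = 13232.5 / 6.7 = 1975.0 kg

1975.0 kg


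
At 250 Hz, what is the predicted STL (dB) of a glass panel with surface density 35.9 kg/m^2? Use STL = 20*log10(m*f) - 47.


Mass law: STL = 20 * log10(m * f) - 47
  m * f = 35.9 * 250 = 8975
  log10(8975) = 3.95303
  STL = 20 * 3.95303 - 47 = 79.0606 - 47 = 32.1 dB

32.1 dB


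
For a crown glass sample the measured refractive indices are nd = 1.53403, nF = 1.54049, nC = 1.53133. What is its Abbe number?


Abbe number formula: Vd = (nd - 1) / (nF - nC)
  nd - 1 = 1.53403 - 1 = 0.53403
  nF - nC = 1.54049 - 1.53133 = 0.00916
  Vd = 0.53403 / 0.00916 = 58.3

58.3


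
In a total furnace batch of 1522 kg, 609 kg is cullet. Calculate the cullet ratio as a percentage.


Cullet ratio = (cullet mass / total batch mass) * 100
  Ratio = 609 / 1522 * 100 = 40.01%

40.01%


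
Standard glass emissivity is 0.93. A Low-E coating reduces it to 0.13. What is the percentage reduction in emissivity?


Percentage reduction = (1 - coated/uncoated) * 100
  Ratio = 0.13 / 0.93 = 0.1398
  Reduction = (1 - 0.1398) * 100 = 86.0%

86.0%


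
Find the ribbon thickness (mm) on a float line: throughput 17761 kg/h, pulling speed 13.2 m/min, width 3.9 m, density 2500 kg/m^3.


Ribbon cross-section from mass balance:
  Volume rate = throughput / density = 17761 / 2500 = 7.1044 m^3/h
  thickness = volume rate / (speed * 60 * width), i.e.
  thickness = throughput / (60 * speed * width * density) * 1000
  thickness = 17761 / (60 * 13.2 * 3.9 * 2500) * 1000 = 2.3 mm

2.3 mm


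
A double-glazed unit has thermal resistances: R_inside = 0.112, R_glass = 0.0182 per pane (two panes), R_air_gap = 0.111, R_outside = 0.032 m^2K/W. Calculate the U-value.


Total thermal resistance (series):
  R_total = R_in + R_glass + R_air + R_glass + R_out
  R_total = 0.112 + 0.0182 + 0.111 + 0.0182 + 0.032 = 0.2914 m^2K/W
U-value = 1 / R_total = 1 / 0.2914 = 3.432 W/m^2K

3.432 W/m^2K


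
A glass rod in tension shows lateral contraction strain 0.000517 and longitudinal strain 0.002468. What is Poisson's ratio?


Poisson's ratio: nu = lateral strain / axial strain
  nu = 0.000517 / 0.002468 = 0.2095

0.2095


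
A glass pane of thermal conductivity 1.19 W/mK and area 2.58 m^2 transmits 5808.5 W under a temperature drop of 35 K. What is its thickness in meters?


Fourier's law: t = k * A * dT / Q
  t = 1.19 * 2.58 * 35 / 5808.5
  t = 107.457 / 5808.5 = 0.0185 m

0.0185 m


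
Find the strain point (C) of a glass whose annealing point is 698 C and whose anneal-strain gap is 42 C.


Strain point = annealing point - difference:
  T_strain = 698 - 42 = 656 C

656 C


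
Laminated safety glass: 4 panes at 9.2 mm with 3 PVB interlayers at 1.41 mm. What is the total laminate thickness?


Total thickness = glass contribution + PVB contribution
  Glass: 4 * 9.2 = 36.8 mm
  PVB: 3 * 1.41 = 4.23 mm
  Total = 36.8 + 4.23 = 41.03 mm

41.03 mm


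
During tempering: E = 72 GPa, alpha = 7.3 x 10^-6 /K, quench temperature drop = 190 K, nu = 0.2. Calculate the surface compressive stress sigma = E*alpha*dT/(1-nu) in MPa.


Tempering stress: sigma = E * alpha * dT / (1 - nu)
  E (MPa) = 72 * 1000 = 72000
  Numerator = 72000 * (7.3 x 10^-6) * 190 = 99.864
  Denominator = 1 - 0.2 = 0.8
  sigma = 99.864 / 0.8 = 124.8 MPa

124.8 MPa


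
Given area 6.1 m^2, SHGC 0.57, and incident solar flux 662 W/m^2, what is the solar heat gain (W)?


Solar heat gain: Q = Area * SHGC * Irradiance
  Q = 6.1 * 0.57 * 662 = 2301.8 W

2301.8 W


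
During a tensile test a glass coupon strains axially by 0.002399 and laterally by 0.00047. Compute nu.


Poisson's ratio: nu = lateral strain / axial strain
  nu = 0.00047 / 0.002399 = 0.1959

0.1959


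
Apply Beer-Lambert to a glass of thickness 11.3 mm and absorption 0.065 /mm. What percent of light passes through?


Beer-Lambert law: T = exp(-alpha * thickness)
  exponent = -0.065 * 11.3 = -0.7345
  T = exp(-0.7345) = 0.4797
  Percentage = 0.4797 * 100 = 47.97%

47.97%


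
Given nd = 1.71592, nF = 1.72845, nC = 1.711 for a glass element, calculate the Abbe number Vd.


Abbe number formula: Vd = (nd - 1) / (nF - nC)
  nd - 1 = 1.71592 - 1 = 0.71592
  nF - nC = 1.72845 - 1.711 = 0.01745
  Vd = 0.71592 / 0.01745 = 41.03

41.03


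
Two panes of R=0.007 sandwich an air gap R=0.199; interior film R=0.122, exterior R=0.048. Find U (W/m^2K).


Total thermal resistance (series):
  R_total = R_in + R_glass + R_air + R_glass + R_out
  R_total = 0.122 + 0.007 + 0.199 + 0.007 + 0.048 = 0.383 m^2K/W
U-value = 1 / R_total = 1 / 0.383 = 2.611 W/m^2K

2.611 W/m^2K


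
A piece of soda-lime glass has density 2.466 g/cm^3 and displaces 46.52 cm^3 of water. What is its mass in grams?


Rearrange rho = m / V:
  m = rho * V
  m = 2.466 * 46.52 = 114.718 g

114.718 g


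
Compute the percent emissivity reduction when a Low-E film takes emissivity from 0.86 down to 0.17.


Percentage reduction = (1 - coated/uncoated) * 100
  Ratio = 0.17 / 0.86 = 0.1977
  Reduction = (1 - 0.1977) * 100 = 80.2%

80.2%


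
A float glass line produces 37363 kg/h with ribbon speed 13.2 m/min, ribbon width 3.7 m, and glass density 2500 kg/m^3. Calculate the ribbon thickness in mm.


Ribbon cross-section from mass balance:
  Volume rate = throughput / density = 37363 / 2500 = 14.9452 m^3/h
  thickness = volume rate / (speed * 60 * width), i.e.
  thickness = throughput / (60 * speed * width * density) * 1000
  thickness = 37363 / (60 * 13.2 * 3.7 * 2500) * 1000 = 5.1 mm

5.1 mm


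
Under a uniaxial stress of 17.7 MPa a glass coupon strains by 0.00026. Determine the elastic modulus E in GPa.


Young's modulus: E = stress / strain
  E = 17.7 MPa / 0.00026 = 68076.92 MPa
Convert to GPa: 68076.92 / 1000 = 68.08 GPa

68.08 GPa


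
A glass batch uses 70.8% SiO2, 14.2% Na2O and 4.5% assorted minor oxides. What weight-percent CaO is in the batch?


Pieces sum to 100%:
  CaO = 100 - (SiO2 + Na2O + others)
  CaO = 100 - (70.8 + 14.2 + 4.5) = 10.5%

10.5%


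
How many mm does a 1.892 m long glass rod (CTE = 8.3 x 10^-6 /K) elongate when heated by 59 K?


Thermal expansion formula: dL = alpha * L0 * dT
  dL = (8.3 x 10^-6) * 1.892 * 59 = 0.00092651 m
Convert to mm: 0.00092651 * 1000 = 0.9265 mm

0.9265 mm


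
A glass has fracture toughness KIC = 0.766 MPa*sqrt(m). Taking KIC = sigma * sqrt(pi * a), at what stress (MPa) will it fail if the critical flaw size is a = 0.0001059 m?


Rearrange KIC = sigma * sqrt(pi * a):
  sigma = KIC / sqrt(pi * a)
  sqrt(pi * 0.0001059) = 0.01824
  sigma = 0.766 / 0.01824 = 42.0 MPa

42.0 MPa


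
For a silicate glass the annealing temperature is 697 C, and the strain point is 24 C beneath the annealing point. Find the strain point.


Strain point = annealing point - difference:
  T_strain = 697 - 24 = 673 C

673 C


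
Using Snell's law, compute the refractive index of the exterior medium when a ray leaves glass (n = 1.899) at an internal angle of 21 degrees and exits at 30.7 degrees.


Apply Snell's law: n1 * sin(theta1) = n2 * sin(theta2)
  n2 = n1 * sin(theta1) / sin(theta2)
  sin(21) = 0.358368
  sin(30.7) = 0.510543
  n2 = 1.899 * 0.358368 / 0.510543 = 1.333

1.333


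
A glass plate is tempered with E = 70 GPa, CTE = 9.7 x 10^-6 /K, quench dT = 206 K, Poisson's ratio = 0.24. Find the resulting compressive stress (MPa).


Tempering stress: sigma = E * alpha * dT / (1 - nu)
  E (MPa) = 70 * 1000 = 70000
  Numerator = 70000 * (9.7 x 10^-6) * 206 = 139.874
  Denominator = 1 - 0.24 = 0.76
  sigma = 139.874 / 0.76 = 184.0 MPa

184.0 MPa


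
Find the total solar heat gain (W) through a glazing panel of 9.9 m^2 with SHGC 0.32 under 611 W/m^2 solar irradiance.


Solar heat gain: Q = Area * SHGC * Irradiance
  Q = 9.9 * 0.32 * 611 = 1935.6 W

1935.6 W


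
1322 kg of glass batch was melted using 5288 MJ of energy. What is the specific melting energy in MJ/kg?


Rearrange E = m * s for s:
  s = E / m
  s = 5288 / 1322 = 4.0 MJ/kg

4.0 MJ/kg


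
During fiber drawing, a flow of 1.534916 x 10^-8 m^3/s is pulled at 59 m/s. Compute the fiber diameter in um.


Cross-sectional area from continuity:
  A = Q / v = 1.534916 x 10^-8 / 59 = 2.601553 x 10^-10 m^2
Diameter from circular cross-section:
  d = sqrt(4A / pi) * 10^6 (m -> um)
  d = sqrt(4 * 2.601553 x 10^-10 / pi) * 10^6 = 18.2 um

18.2 um


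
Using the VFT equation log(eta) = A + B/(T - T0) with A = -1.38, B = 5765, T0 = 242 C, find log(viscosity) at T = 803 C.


VFT equation: log(eta) = A + B / (T - T0)
  T - T0 = 803 - 242 = 561
  B / (T - T0) = 5765 / 561 = 10.276
  log(eta) = -1.38 + 10.276 = 8.896

8.896


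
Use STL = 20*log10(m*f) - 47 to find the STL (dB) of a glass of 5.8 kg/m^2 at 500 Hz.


Mass law: STL = 20 * log10(m * f) - 47
  m * f = 5.8 * 500 = 2900
  log10(2900) = 3.4624
  STL = 20 * 3.4624 - 47 = 69.248 - 47 = 22.2 dB

22.2 dB


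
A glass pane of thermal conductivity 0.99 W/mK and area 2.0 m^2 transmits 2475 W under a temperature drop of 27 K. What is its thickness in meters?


Fourier's law: t = k * A * dT / Q
  t = 0.99 * 2.0 * 27 / 2475
  t = 53.46 / 2475 = 0.0216 m

0.0216 m
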